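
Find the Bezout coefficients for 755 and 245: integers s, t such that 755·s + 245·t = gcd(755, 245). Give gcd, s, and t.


Euclidean algorithm on (755, 245) — divide until remainder is 0:
  755 = 3 · 245 + 20
  245 = 12 · 20 + 5
  20 = 4 · 5 + 0
gcd(755, 245) = 5.
Track Bezout coefficients alongside the remainders: start with r₀ = 755 = a·1 + b·0 (s = 1, t = 0) and r₁ = 245 = a·0 + b·1 (s = 0, t = 1); each new remainder r_{k+1} = r_{k-1} − q_k·r_k inherits s_{k+1} = s_{k-1} − q_k·s_k, t_{k+1} = t_{k-1} − q_k·t_k, so r_k = a·s_k + b·t_k at every step:
  q = 3: r = 20, s = 1 − 3·0 = 1, t = 0 − 3·1 = -3  (check: 755·1 + 245·(-3) = 20)
  q = 12: r = 5, s = 0 − 12·1 = -12, t = 1 − 12·(-3) = 37  (check: 755·(-12) + 245·37 = 5)
The row with r = 5 (the gcd) gives the Bezout coefficients s = -12, t = 37.
Result: 755 · (-12) + 245 · (37) = 5.

gcd(755, 245) = 5; s = -12, t = 37 (check: 755·(-12) + 245·37 = 5).


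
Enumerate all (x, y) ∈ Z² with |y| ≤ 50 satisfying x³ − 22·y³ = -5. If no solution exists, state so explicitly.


The equation is x³ - 22y³ = -5. For fixed y, x³ = 22·y³ − 5, so a solution requires the RHS to be a perfect cube.
Strategy: iterate y from -50 to 50, compute RHS = 22·y³ − 5, and check whether it is a (positive or negative) perfect cube.
Check small values of y:
  y = 0: RHS = -5 is not a perfect cube.
  y = 1: RHS = 17 is not a perfect cube.
  y = -1: RHS = -27 = (-3)³ ⇒ x = -3 works.
  y = 2: RHS = 171 is not a perfect cube.
  y = -2: RHS = -181 is not a perfect cube.
  y = 3: RHS = 589 is not a perfect cube.
  y = -3: RHS = -599 is not a perfect cube.
Continuing the search up to |y| = 50 finds no further solutions beyond those listed.
Collected solutions: (-3, -1).

Solutions (with |y| ≤ 50): (-3, -1).


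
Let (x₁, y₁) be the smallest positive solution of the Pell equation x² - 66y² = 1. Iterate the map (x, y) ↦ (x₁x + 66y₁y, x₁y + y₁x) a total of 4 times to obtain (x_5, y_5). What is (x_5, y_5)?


Step 1: Find the fundamental solution (x₁, y₁) of x² - 66y² = 1.
  Expand √66 as a continued fraction. a₀ = ⌊√66⌋ = 8; iterate m_{k+1} = d_k·a_k − m_k, d_{k+1} = (66 − m_{k+1}²)/d_k, a_{k+1} = ⌊(a₀ + m_{k+1})/d_{k+1}⌋ (starting m₀ = 0, d₀ = 1), with convergents p_k = a_k·p_{k-1} + p_{k-2}, q_k = a_k·q_{k-1} + q_{k-2} (p₋₁ = 1, q₋₁ = 0):
  k = 0: a₀ = 8; p₀/q₀ = 8/1; p₀² − 66·q₀² = 64 − 66 = -2.
  k = 1: m = 8, d = 2, a = ⌊(8 + 8)/2⌋ = 8; p/q = (8·8 + 1)/(8·1 + 0) = 65/8; p² − 66·q² = 4225 − 4224 = 1.
  The first convergent with p² − 66·q² = 1 gives the fundamental solution (x₁, y₁) = (65, 8).
Step 2: Apply the recurrence (x_{n+1}, y_{n+1}) = (x₁x_n + 66y₁y_n, x₁y_n + y₁x_n) repeatedly.
  From (x_1, y_1) = (65, 8): x_2 = 65·65 + 66·8·8 = 8449; y_2 = 65·8 + 8·65 = 1040.
  From (x_2, y_2) = (8449, 1040): x_3 = 65·8449 + 66·8·1040 = 1098305; y_3 = 65·1040 + 8·8449 = 135192.
  From (x_3, y_3) = (1098305, 135192): x_4 = 65·1098305 + 66·8·135192 = 142771201; y_4 = 65·135192 + 8·1098305 = 17573920.
  From (x_4, y_4) = (142771201, 17573920): x_5 = 65·142771201 + 66·8·17573920 = 18559157825; y_5 = 65·17573920 + 8·142771201 = 2284474408.
Step 3: Verify x_5² - 66·y_5² = 344442339173258730625 - 344442339173258730624 = 1 (should be 1). ✓

(x_1, y_1) = (65, 8); (x_5, y_5) = (18559157825, 2284474408).


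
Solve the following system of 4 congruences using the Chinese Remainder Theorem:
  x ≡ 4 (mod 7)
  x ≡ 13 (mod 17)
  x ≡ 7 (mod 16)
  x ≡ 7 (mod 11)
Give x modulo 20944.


Product of moduli M = 7 · 17 · 16 · 11 = 20944.
Merge one congruence at a time:
  Start: x ≡ 4 (mod 7).
  Combine with x ≡ 13 (mod 17); new modulus lcm = 119.
    Write x = 4 + 7·t and substitute into x ≡ 13 (mod 17): 7·t ≡ 13 − 4 = 9 (mod 17).
    The inverse of 7 mod 17 is 5 (since 7·5 = 35 = 2·17 + 1), so t ≡ 5·9 = 45 ≡ 11 (mod 17).
    Then x = 4 + 7·11 = 81, valid modulo lcm(7, 17) = 119: x ≡ 81 (mod 119).
  Combine with x ≡ 7 (mod 16); new modulus lcm = 1904.
    Write x = 81 + 119·t and substitute into x ≡ 7 (mod 16): 119·t ≡ 7 − 81 = -74 (mod 16).
    Reduce coefficients mod 16: 7·t ≡ 6 (mod 16).
    The inverse of 7 mod 16 is 7 (since 7·7 = 49 = 3·16 + 1), so t ≡ 7·6 = 42 ≡ 10 (mod 16).
    Then x = 81 + 119·10 = 1271, valid modulo lcm(119, 16) = 1904: x ≡ 1271 (mod 1904).
  Combine with x ≡ 7 (mod 11); new modulus lcm = 20944.
    Write x = 1271 + 1904·t and substitute into x ≡ 7 (mod 11): 1904·t ≡ 7 − 1271 = -1264 (mod 11).
    Reduce coefficients mod 11: 1·t ≡ 1 (mod 11).
    So t ≡ 1 (mod 11).
    Then x = 1271 + 1904·1 = 3175, valid modulo lcm(1904, 11) = 20944: x ≡ 3175 (mod 20944).
Verify against each original: 3175 mod 7 = 4, 3175 mod 17 = 13, 3175 mod 16 = 7, 3175 mod 11 = 7.

x ≡ 3175 (mod 20944).


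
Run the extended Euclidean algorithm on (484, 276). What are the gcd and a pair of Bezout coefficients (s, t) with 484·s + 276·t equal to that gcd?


Euclidean algorithm on (484, 276) — divide until remainder is 0:
  484 = 1 · 276 + 208
  276 = 1 · 208 + 68
  208 = 3 · 68 + 4
  68 = 17 · 4 + 0
gcd(484, 276) = 4.
Track Bezout coefficients alongside the remainders: start with r₀ = 484 = a·1 + b·0 (s = 1, t = 0) and r₁ = 276 = a·0 + b·1 (s = 0, t = 1); each new remainder r_{k+1} = r_{k-1} − q_k·r_k inherits s_{k+1} = s_{k-1} − q_k·s_k, t_{k+1} = t_{k-1} − q_k·t_k, so r_k = a·s_k + b·t_k at every step:
  q = 1: r = 208, s = 1 − 1·0 = 1, t = 0 − 1·1 = -1  (check: 484·1 + 276·(-1) = 208)
  q = 1: r = 68, s = 0 − 1·1 = -1, t = 1 − 1·(-1) = 2  (check: 484·(-1) + 276·2 = 68)
  q = 3: r = 4, s = 1 − 3·(-1) = 4, t = -1 − 3·2 = -7  (check: 484·4 + 276·(-7) = 4)
The row with r = 4 (the gcd) gives the Bezout coefficients s = 4, t = -7.
Result: 484 · (4) + 276 · (-7) = 4.

gcd(484, 276) = 4; s = 4, t = -7 (check: 484·4 + 276·(-7) = 4).


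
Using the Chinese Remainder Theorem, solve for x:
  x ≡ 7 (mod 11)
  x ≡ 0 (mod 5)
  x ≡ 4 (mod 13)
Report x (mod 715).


Moduli 11, 5, 13 are pairwise coprime; by CRT there is a unique solution modulo M = 11 · 5 · 13 = 715.
Solve pairwise, accumulating the modulus:
  Start with x ≡ 7 (mod 11).
  Combine with x ≡ 0 (mod 5): since gcd(11, 5) = 1, we get a unique residue mod 55.
    Write x = 7 + 11·t and substitute into x ≡ 0 (mod 5): 11·t ≡ 0 − 7 = -7 (mod 5).
    Reduce coefficients mod 5: 1·t ≡ 3 (mod 5).
    So t ≡ 3 (mod 5).
    Then x = 7 + 11·3 = 40, valid modulo lcm(11, 5) = 55: x ≡ 40 (mod 55).
  Combine with x ≡ 4 (mod 13): since gcd(55, 13) = 1, we get a unique residue mod 715.
    Write x = 40 + 55·t and substitute into x ≡ 4 (mod 13): 55·t ≡ 4 − 40 = -36 (mod 13).
    Reduce coefficients mod 13: 3·t ≡ 3 (mod 13).
    The inverse of 3 mod 13 is 9 (since 3·9 = 27 = 2·13 + 1), so t ≡ 9·3 = 27 ≡ 1 (mod 13).
    Then x = 40 + 55·1 = 95, valid modulo lcm(55, 13) = 715: x ≡ 95 (mod 715).
Verify: 95 mod 11 = 7 ✓, 95 mod 5 = 0 ✓, 95 mod 13 = 4 ✓.

x ≡ 95 (mod 715).


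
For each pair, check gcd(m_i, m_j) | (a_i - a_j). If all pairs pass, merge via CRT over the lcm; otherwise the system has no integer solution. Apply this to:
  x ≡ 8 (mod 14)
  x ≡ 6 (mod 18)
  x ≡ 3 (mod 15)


Moduli 14, 18, 15 are not pairwise coprime, so CRT works modulo lcm(m_i) when all pairwise compatibility conditions hold.
Pairwise compatibility: gcd(m_i, m_j) must divide a_i - a_j for every pair.
Merge one congruence at a time:
  Start: x ≡ 8 (mod 14).
  Combine with x ≡ 6 (mod 18): gcd(14, 18) = 2; 6 - 8 = -2, which IS divisible by 2, so compatible.
    Write x = 8 + 14·t and substitute into x ≡ 6 (mod 18): 14·t ≡ 6 − 8 = -2 (mod 18).
    Divide the congruence (and modulus) by g = 2: 7·t ≡ -1 (mod 9).
    Reduce coefficients mod 9: 7·t ≡ 8 (mod 9).
    The inverse of 7 mod 9 is 4 (since 7·4 = 28 = 3·9 + 1), so t ≡ 4·8 = 32 ≡ 5 (mod 9).
    Then x = 8 + 14·5 = 78, valid modulo lcm(14, 18) = 126: x ≡ 78 (mod 126).
  Combine with x ≡ 3 (mod 15): gcd(126, 15) = 3; 3 - 78 = -75, which IS divisible by 3, so compatible.
    Write x = 78 + 126·t and substitute into x ≡ 3 (mod 15): 126·t ≡ 3 − 78 = -75 (mod 15).
    Divide the congruence (and modulus) by g = 3: 42·t ≡ -25 (mod 5).
    Reduce coefficients mod 5: 2·t ≡ 0 (mod 5).
    The inverse of 2 mod 5 is 3 (since 2·3 = 6 = 1·5 + 1), so t ≡ 3·0 = 0 ≡ 0 (mod 5).
    Then x = 78 + 126·0 = 78, valid modulo lcm(126, 15) = 630: x ≡ 78 (mod 630).
Verify: 78 mod 14 = 8, 78 mod 18 = 6, 78 mod 15 = 3.

x ≡ 78 (mod 630).


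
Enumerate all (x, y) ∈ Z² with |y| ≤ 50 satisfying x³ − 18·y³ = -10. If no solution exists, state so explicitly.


The equation is x³ - 18y³ = -10. For fixed y, x³ = 18·y³ − 10, so a solution requires the RHS to be a perfect cube.
Strategy: iterate y from -50 to 50, compute RHS = 18·y³ − 10, and check whether it is a (positive or negative) perfect cube.
Check small values of y:
  y = 0: RHS = -10 is not a perfect cube.
  y = 1: RHS = 8 = (2)³ ⇒ x = 2 works.
  y = -1: RHS = -28 is not a perfect cube.
  y = 2: RHS = 134 is not a perfect cube.
  y = -2: RHS = -154 is not a perfect cube.
  y = 3: RHS = 476 is not a perfect cube.
  y = -3: RHS = -496 is not a perfect cube.
Continuing the search up to |y| = 50 finds no further solutions beyond those listed.
Collected solutions: (2, 1).

Solutions (with |y| ≤ 50): (2, 1).


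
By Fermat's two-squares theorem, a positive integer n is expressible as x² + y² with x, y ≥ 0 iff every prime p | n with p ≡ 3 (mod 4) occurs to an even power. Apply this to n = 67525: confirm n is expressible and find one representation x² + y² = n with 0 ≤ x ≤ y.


Step 1: Factor n = 67525 = 5^2 · 37 · 73.
Step 2: Check the mod-4 condition on each prime factor: 5 ≡ 1 (mod 4), exponent 2; 37 ≡ 1 (mod 4), exponent 1; 73 ≡ 1 (mod 4), exponent 1.
All primes ≡ 3 (mod 4) appear to even exponent (or don't appear), so by the two-squares theorem n IS expressible as a sum of two squares.
Step 3: Build a representation. Group n = k² · m with k = 5 and m = 37 · 73 = 2701 (a product of primes ≡ 1 (mod 4)); a representation of m scales to one of n via (k·x)² + (k·y)² = k²(x² + y²). Each prime p ≡ 1 (mod 4) is itself a sum of two squares; find a² by testing p − a² for a perfect square:
  37: 37 − 1² = 36 = 6² ⇒ 37 = 1² + 6².
  73: 73 − 1² = 72, 73 − 2² = 69, 73 − 3² = 64 = 8² ⇒ 73 = 3² + 8².
  Combine using the Brahmagupta–Fibonacci identity (a² + b²)(c² + d²) = (ac − bd)² + (ad + bc)² = (ac + bd)² + (ad − bc)²:
  37 · 73 = 2701: from (1² + 6²)(3² + 8²), take (1·3 − 6·8, 1·8 + 6·3) = (3 − 48, 8 + 18) = (-45, 26); dropping signs (only squares matter) gives (45, 26); check 45² + 26² = 2025 + 676 = 2701 ✓.
  Scale by k = 5: (5·45, 5·26) = (225, 130).
Step 4: Order so x ≤ y and verify: 130² + 225² = 16900 + 50625 = 67525 = n. ✓

n = 67525 = 130² + 225² (one valid representation with x ≤ y).


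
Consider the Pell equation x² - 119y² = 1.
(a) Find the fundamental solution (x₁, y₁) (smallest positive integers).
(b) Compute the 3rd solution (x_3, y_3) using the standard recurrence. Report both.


Step 1: Find the fundamental solution (x₁, y₁) of x² - 119y² = 1.
  Expand √119 as a continued fraction. a₀ = ⌊√119⌋ = 10; iterate m_{k+1} = d_k·a_k − m_k, d_{k+1} = (119 − m_{k+1}²)/d_k, a_{k+1} = ⌊(a₀ + m_{k+1})/d_{k+1}⌋ (starting m₀ = 0, d₀ = 1), with convergents p_k = a_k·p_{k-1} + p_{k-2}, q_k = a_k·q_{k-1} + q_{k-2} (p₋₁ = 1, q₋₁ = 0):
  k = 0: a₀ = 10; p₀/q₀ = 10/1; p₀² − 119·q₀² = 100 − 119 = -19.
  k = 1: m = 10, d = 19, a = ⌊(10 + 10)/19⌋ = 1; p/q = (1·10 + 1)/(1·1 + 0) = 11/1; p² − 119·q² = 121 − 119 = 2.
  k = 2: m = 9, d = 2, a = ⌊(10 + 9)/2⌋ = 9; p/q = (9·11 + 10)/(9·1 + 1) = 109/10; p² − 119·q² = 11881 − 11900 = -19.
  k = 3: m = 9, d = 19, a = ⌊(10 + 9)/19⌋ = 1; p/q = (1·109 + 11)/(1·10 + 1) = 120/11; p² − 119·q² = 14400 − 14399 = 1.
  The first convergent with p² − 119·q² = 1 gives the fundamental solution (x₁, y₁) = (120, 11).
Step 2: Apply the recurrence (x_{n+1}, y_{n+1}) = (x₁x_n + 119y₁y_n, x₁y_n + y₁x_n) repeatedly.
  From (x_1, y_1) = (120, 11): x_2 = 120·120 + 119·11·11 = 28799; y_2 = 120·11 + 11·120 = 2640.
  From (x_2, y_2) = (28799, 2640): x_3 = 120·28799 + 119·11·2640 = 6911640; y_3 = 120·2640 + 11·28799 = 633589.
Step 3: Verify x_3² - 119·y_3² = 47770767489600 - 47770767489599 = 1 (should be 1). ✓

(x_1, y_1) = (120, 11); (x_3, y_3) = (6911640, 633589).


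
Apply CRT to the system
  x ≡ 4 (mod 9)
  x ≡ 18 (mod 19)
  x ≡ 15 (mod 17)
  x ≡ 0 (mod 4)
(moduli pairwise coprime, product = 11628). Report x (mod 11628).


Product of moduli M = 9 · 19 · 17 · 4 = 11628.
Merge one congruence at a time:
  Start: x ≡ 4 (mod 9).
  Combine with x ≡ 18 (mod 19); new modulus lcm = 171.
    Write x = 4 + 9·t and substitute into x ≡ 18 (mod 19): 9·t ≡ 18 − 4 = 14 (mod 19).
    The inverse of 9 mod 19 is 17 (since 9·17 = 153 = 8·19 + 1), so t ≡ 17·14 = 238 ≡ 10 (mod 19).
    Then x = 4 + 9·10 = 94, valid modulo lcm(9, 19) = 171: x ≡ 94 (mod 171).
  Combine with x ≡ 15 (mod 17); new modulus lcm = 2907.
    Write x = 94 + 171·t and substitute into x ≡ 15 (mod 17): 171·t ≡ 15 − 94 = -79 (mod 17).
    Reduce coefficients mod 17: 1·t ≡ 6 (mod 17).
    So t ≡ 6 (mod 17).
    Then x = 94 + 171·6 = 1120, valid modulo lcm(171, 17) = 2907: x ≡ 1120 (mod 2907).
  Combine with x ≡ 0 (mod 4); new modulus lcm = 11628.
    Write x = 1120 + 2907·t and substitute into x ≡ 0 (mod 4): 2907·t ≡ 0 − 1120 = -1120 (mod 4).
    Reduce coefficients mod 4: 3·t ≡ 0 (mod 4).
    The inverse of 3 mod 4 is 3 (since 3·3 = 9 = 2·4 + 1), so t ≡ 3·0 = 0 ≡ 0 (mod 4).
    Then x = 1120 + 2907·0 = 1120, valid modulo lcm(2907, 4) = 11628: x ≡ 1120 (mod 11628).
Verify against each original: 1120 mod 9 = 4, 1120 mod 19 = 18, 1120 mod 17 = 15, 1120 mod 4 = 0.

x ≡ 1120 (mod 11628).


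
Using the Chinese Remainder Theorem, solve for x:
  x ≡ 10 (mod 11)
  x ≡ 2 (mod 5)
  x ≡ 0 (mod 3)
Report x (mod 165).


Moduli 11, 5, 3 are pairwise coprime; by CRT there is a unique solution modulo M = 11 · 5 · 3 = 165.
Solve pairwise, accumulating the modulus:
  Start with x ≡ 10 (mod 11).
  Combine with x ≡ 2 (mod 5): since gcd(11, 5) = 1, we get a unique residue mod 55.
    Write x = 10 + 11·t and substitute into x ≡ 2 (mod 5): 11·t ≡ 2 − 10 = -8 (mod 5).
    Reduce coefficients mod 5: 1·t ≡ 2 (mod 5).
    So t ≡ 2 (mod 5).
    Then x = 10 + 11·2 = 32, valid modulo lcm(11, 5) = 55: x ≡ 32 (mod 55).
  Combine with x ≡ 0 (mod 3): since gcd(55, 3) = 1, we get a unique residue mod 165.
    Write x = 32 + 55·t and substitute into x ≡ 0 (mod 3): 55·t ≡ 0 − 32 = -32 (mod 3).
    Reduce coefficients mod 3: 1·t ≡ 1 (mod 3).
    So t ≡ 1 (mod 3).
    Then x = 32 + 55·1 = 87, valid modulo lcm(55, 3) = 165: x ≡ 87 (mod 165).
Verify: 87 mod 11 = 10 ✓, 87 mod 5 = 2 ✓, 87 mod 3 = 0 ✓.

x ≡ 87 (mod 165).


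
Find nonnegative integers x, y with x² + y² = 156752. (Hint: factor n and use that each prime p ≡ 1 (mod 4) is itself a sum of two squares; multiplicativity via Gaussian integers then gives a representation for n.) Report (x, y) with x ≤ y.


Step 1: Factor n = 156752 = 2^4 · 97 · 101.
Step 2: Check the mod-4 condition on each prime factor: 2 = 2 (special); 97 ≡ 1 (mod 4), exponent 1; 101 ≡ 1 (mod 4), exponent 1.
All primes ≡ 3 (mod 4) appear to even exponent (or don't appear), so by the two-squares theorem n IS expressible as a sum of two squares.
Step 3: Build a representation. Group n = k² · m with k = 4 and m = 97 · 101 = 9797 (a product of primes ≡ 1 (mod 4)); a representation of m scales to one of n via (k·x)² + (k·y)² = k²(x² + y²). Each prime p ≡ 1 (mod 4) is itself a sum of two squares; find a² by testing p − a² for a perfect square:
  97: 97 − 1² = 96, 97 − 2² = 93, 97 − 3² = 88, 97 − 4² = 81 = 9² ⇒ 97 = 4² + 9².
  101: 101 − 1² = 100 = 10² ⇒ 101 = 1² + 10².
  Combine using the Brahmagupta–Fibonacci identity (a² + b²)(c² + d²) = (ac − bd)² + (ad + bc)² = (ac + bd)² + (ad − bc)²:
  97 · 101 = 9797: from (4² + 9²)(1² + 10²), take (4·1 − 9·10, 4·10 + 9·1) = (4 − 90, 40 + 9) = (-86, 49); dropping signs (only squares matter) gives (86, 49); check 86² + 49² = 7396 + 2401 = 9797 ✓.
  Scale by k = 4: (4·86, 4·49) = (344, 196).
Step 4: Order so x ≤ y and verify: 196² + 344² = 38416 + 118336 = 156752 = n. ✓

n = 156752 = 196² + 344² (one valid representation with x ≤ y).


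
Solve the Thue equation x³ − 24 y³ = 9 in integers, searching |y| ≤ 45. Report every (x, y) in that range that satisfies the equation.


The equation is x³ - 24y³ = 9. For fixed y, x³ = 24·y³ + 9, so a solution requires the RHS to be a perfect cube.
Strategy: iterate y from -45 to 45, compute RHS = 24·y³ + 9, and check whether it is a (positive or negative) perfect cube.
Check small values of y:
  y = 0: RHS = 9 is not a perfect cube.
  y = 1: RHS = 33 is not a perfect cube.
  y = -1: RHS = -15 is not a perfect cube.
  y = 2: RHS = 201 is not a perfect cube.
  y = -2: RHS = -183 is not a perfect cube.
  y = 3: RHS = 657 is not a perfect cube.
  y = -3: RHS = -639 is not a perfect cube.
Continuing the search up to |y| = 45 finds no solutions either.
No (x, y) in the scanned range satisfies the equation.

No integer solutions with |y| ≤ 45.


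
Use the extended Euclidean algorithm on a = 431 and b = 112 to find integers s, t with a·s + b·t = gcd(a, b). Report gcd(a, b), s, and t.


Euclidean algorithm on (431, 112) — divide until remainder is 0:
  431 = 3 · 112 + 95
  112 = 1 · 95 + 17
  95 = 5 · 17 + 10
  17 = 1 · 10 + 7
  10 = 1 · 7 + 3
  7 = 2 · 3 + 1
  3 = 3 · 1 + 0
gcd(431, 112) = 1.
Track Bezout coefficients alongside the remainders: start with r₀ = 431 = a·1 + b·0 (s = 1, t = 0) and r₁ = 112 = a·0 + b·1 (s = 0, t = 1); each new remainder r_{k+1} = r_{k-1} − q_k·r_k inherits s_{k+1} = s_{k-1} − q_k·s_k, t_{k+1} = t_{k-1} − q_k·t_k, so r_k = a·s_k + b·t_k at every step:
  q = 3: r = 95, s = 1 − 3·0 = 1, t = 0 − 3·1 = -3  (check: 431·1 + 112·(-3) = 95)
  q = 1: r = 17, s = 0 − 1·1 = -1, t = 1 − 1·(-3) = 4  (check: 431·(-1) + 112·4 = 17)
  q = 5: r = 10, s = 1 − 5·(-1) = 6, t = -3 − 5·4 = -23  (check: 431·6 + 112·(-23) = 10)
  q = 1: r = 7, s = -1 − 1·6 = -7, t = 4 − 1·(-23) = 27  (check: 431·(-7) + 112·27 = 7)
  q = 1: r = 3, s = 6 − 1·(-7) = 13, t = -23 − 1·27 = -50  (check: 431·13 + 112·(-50) = 3)
  q = 2: r = 1, s = -7 − 2·13 = -33, t = 27 − 2·(-50) = 127  (check: 431·(-33) + 112·127 = 1)
The row with r = 1 (the gcd) gives the Bezout coefficients s = -33, t = 127.
Result: 431 · (-33) + 112 · (127) = 1.

gcd(431, 112) = 1; s = -33, t = 127 (check: 431·(-33) + 112·127 = 1).


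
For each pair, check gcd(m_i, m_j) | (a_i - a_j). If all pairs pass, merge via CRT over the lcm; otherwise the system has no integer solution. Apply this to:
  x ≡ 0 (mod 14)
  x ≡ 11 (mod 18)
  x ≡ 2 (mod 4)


Moduli 14, 18, 4 are not pairwise coprime, so CRT works modulo lcm(m_i) when all pairwise compatibility conditions hold.
Pairwise compatibility: gcd(m_i, m_j) must divide a_i - a_j for every pair.
Merge one congruence at a time:
  Start: x ≡ 0 (mod 14).
  Combine with x ≡ 11 (mod 18): gcd(14, 18) = 2, and 11 - 0 = 11 is NOT divisible by 2.
    ⇒ system is inconsistent (no integer solution).

No solution (the system is inconsistent).


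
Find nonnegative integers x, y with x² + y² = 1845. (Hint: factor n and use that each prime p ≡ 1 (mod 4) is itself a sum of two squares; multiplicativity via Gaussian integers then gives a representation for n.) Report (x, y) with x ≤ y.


Step 1: Factor n = 1845 = 3^2 · 5 · 41.
Step 2: Check the mod-4 condition on each prime factor: 3 ≡ 3 (mod 4), exponent 2 (must be even); 5 ≡ 1 (mod 4), exponent 1; 41 ≡ 1 (mod 4), exponent 1.
All primes ≡ 3 (mod 4) appear to even exponent (or don't appear), so by the two-squares theorem n IS expressible as a sum of two squares.
Step 3: Build a representation. Group n = k² · m with k = 3 and m = 5 · 41 = 205 (a product of primes ≡ 1 (mod 4)); a representation of m scales to one of n via (k·x)² + (k·y)² = k²(x² + y²). Each prime p ≡ 1 (mod 4) is itself a sum of two squares; find a² by testing p − a² for a perfect square:
  5: 5 − 1² = 4 = 2² ⇒ 5 = 1² + 2².
  41: 41 − 1² = 40, 41 − 2² = 37, 41 − 3² = 32, 41 − 4² = 25 = 5² ⇒ 41 = 4² + 5².
  Combine using the Brahmagupta–Fibonacci identity (a² + b²)(c² + d²) = (ac − bd)² + (ad + bc)² = (ac + bd)² + (ad − bc)²:
  5 · 41 = 205: from (1² + 2²)(4² + 5²), take (1·4 − 2·5, 1·5 + 2·4) = (4 − 10, 5 + 8) = (-6, 13); dropping signs (only squares matter) gives (6, 13); check 6² + 13² = 36 + 169 = 205 ✓.
  Scale by k = 3: (3·6, 3·13) = (18, 39).
Step 4: Order so x ≤ y and verify: 18² + 39² = 324 + 1521 = 1845 = n. ✓

n = 1845 = 18² + 39² (one valid representation with x ≤ y).


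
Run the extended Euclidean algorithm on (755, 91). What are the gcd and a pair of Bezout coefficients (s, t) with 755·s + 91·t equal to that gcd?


Euclidean algorithm on (755, 91) — divide until remainder is 0:
  755 = 8 · 91 + 27
  91 = 3 · 27 + 10
  27 = 2 · 10 + 7
  10 = 1 · 7 + 3
  7 = 2 · 3 + 1
  3 = 3 · 1 + 0
gcd(755, 91) = 1.
Track Bezout coefficients alongside the remainders: start with r₀ = 755 = a·1 + b·0 (s = 1, t = 0) and r₁ = 91 = a·0 + b·1 (s = 0, t = 1); each new remainder r_{k+1} = r_{k-1} − q_k·r_k inherits s_{k+1} = s_{k-1} − q_k·s_k, t_{k+1} = t_{k-1} − q_k·t_k, so r_k = a·s_k + b·t_k at every step:
  q = 8: r = 27, s = 1 − 8·0 = 1, t = 0 − 8·1 = -8  (check: 755·1 + 91·(-8) = 27)
  q = 3: r = 10, s = 0 − 3·1 = -3, t = 1 − 3·(-8) = 25  (check: 755·(-3) + 91·25 = 10)
  q = 2: r = 7, s = 1 − 2·(-3) = 7, t = -8 − 2·25 = -58  (check: 755·7 + 91·(-58) = 7)
  q = 1: r = 3, s = -3 − 1·7 = -10, t = 25 − 1·(-58) = 83  (check: 755·(-10) + 91·83 = 3)
  q = 2: r = 1, s = 7 − 2·(-10) = 27, t = -58 − 2·83 = -224  (check: 755·27 + 91·(-224) = 1)
The row with r = 1 (the gcd) gives the Bezout coefficients s = 27, t = -224.
Result: 755 · (27) + 91 · (-224) = 1.

gcd(755, 91) = 1; s = 27, t = -224 (check: 755·27 + 91·(-224) = 1).


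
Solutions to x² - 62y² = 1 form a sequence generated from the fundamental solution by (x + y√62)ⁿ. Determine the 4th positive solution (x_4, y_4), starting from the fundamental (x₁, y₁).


Step 1: Find the fundamental solution (x₁, y₁) of x² - 62y² = 1.
  Expand √62 as a continued fraction. a₀ = ⌊√62⌋ = 7; iterate m_{k+1} = d_k·a_k − m_k, d_{k+1} = (62 − m_{k+1}²)/d_k, a_{k+1} = ⌊(a₀ + m_{k+1})/d_{k+1}⌋ (starting m₀ = 0, d₀ = 1), with convergents p_k = a_k·p_{k-1} + p_{k-2}, q_k = a_k·q_{k-1} + q_{k-2} (p₋₁ = 1, q₋₁ = 0):
  k = 0: a₀ = 7; p₀/q₀ = 7/1; p₀² − 62·q₀² = 49 − 62 = -13.
  k = 1: m = 7, d = 13, a = ⌊(7 + 7)/13⌋ = 1; p/q = (1·7 + 1)/(1·1 + 0) = 8/1; p² − 62·q² = 64 − 62 = 2.
  k = 2: m = 6, d = 2, a = ⌊(7 + 6)/2⌋ = 6; p/q = (6·8 + 7)/(6·1 + 1) = 55/7; p² − 62·q² = 3025 − 3038 = -13.
  k = 3: m = 6, d = 13, a = ⌊(7 + 6)/13⌋ = 1; p/q = (1·55 + 8)/(1·7 + 1) = 63/8; p² − 62·q² = 3969 − 3968 = 1.
  The first convergent with p² − 62·q² = 1 gives the fundamental solution (x₁, y₁) = (63, 8).
Step 2: Apply the recurrence (x_{n+1}, y_{n+1}) = (x₁x_n + 62y₁y_n, x₁y_n + y₁x_n) repeatedly.
  From (x_1, y_1) = (63, 8): x_2 = 63·63 + 62·8·8 = 7937; y_2 = 63·8 + 8·63 = 1008.
  From (x_2, y_2) = (7937, 1008): x_3 = 63·7937 + 62·8·1008 = 999999; y_3 = 63·1008 + 8·7937 = 127000.
  From (x_3, y_3) = (999999, 127000): x_4 = 63·999999 + 62·8·127000 = 125991937; y_4 = 63·127000 + 8·999999 = 16000992.
Step 3: Verify x_4² - 62·y_4² = 15873968189011969 - 15873968189011968 = 1 (should be 1). ✓

(x_1, y_1) = (63, 8); (x_4, y_4) = (125991937, 16000992).


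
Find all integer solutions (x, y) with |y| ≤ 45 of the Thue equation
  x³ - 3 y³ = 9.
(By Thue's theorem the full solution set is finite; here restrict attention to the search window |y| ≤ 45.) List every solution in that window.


The equation is x³ - 3y³ = 9. For fixed y, x³ = 3·y³ + 9, so a solution requires the RHS to be a perfect cube.
Strategy: iterate y from -45 to 45, compute RHS = 3·y³ + 9, and check whether it is a (positive or negative) perfect cube.
Check small values of y:
  y = 0: RHS = 9 is not a perfect cube.
  y = 1: RHS = 12 is not a perfect cube.
  y = -1: RHS = 6 is not a perfect cube.
  y = 2: RHS = 33 is not a perfect cube.
  y = -2: RHS = -15 is not a perfect cube.
  y = 3: RHS = 90 is not a perfect cube.
  y = -3: RHS = -72 is not a perfect cube.
Continuing the search up to |y| = 45 finds no solutions either.
No (x, y) in the scanned range satisfies the equation.

No integer solutions with |y| ≤ 45.


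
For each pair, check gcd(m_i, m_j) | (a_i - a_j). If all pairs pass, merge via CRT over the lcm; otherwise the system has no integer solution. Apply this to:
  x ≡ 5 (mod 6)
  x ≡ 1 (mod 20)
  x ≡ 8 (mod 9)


Moduli 6, 20, 9 are not pairwise coprime, so CRT works modulo lcm(m_i) when all pairwise compatibility conditions hold.
Pairwise compatibility: gcd(m_i, m_j) must divide a_i - a_j for every pair.
Merge one congruence at a time:
  Start: x ≡ 5 (mod 6).
  Combine with x ≡ 1 (mod 20): gcd(6, 20) = 2; 1 - 5 = -4, which IS divisible by 2, so compatible.
    Write x = 5 + 6·t and substitute into x ≡ 1 (mod 20): 6·t ≡ 1 − 5 = -4 (mod 20).
    Divide the congruence (and modulus) by g = 2: 3·t ≡ -2 (mod 10).
    Reduce coefficients mod 10: 3·t ≡ 8 (mod 10).
    The inverse of 3 mod 10 is 7 (since 3·7 = 21 = 2·10 + 1), so t ≡ 7·8 = 56 ≡ 6 (mod 10).
    Then x = 5 + 6·6 = 41, valid modulo lcm(6, 20) = 60: x ≡ 41 (mod 60).
  Combine with x ≡ 8 (mod 9): gcd(60, 9) = 3; 8 - 41 = -33, which IS divisible by 3, so compatible.
    Write x = 41 + 60·t and substitute into x ≡ 8 (mod 9): 60·t ≡ 8 − 41 = -33 (mod 9).
    Divide the congruence (and modulus) by g = 3: 20·t ≡ -11 (mod 3).
    Reduce coefficients mod 3: 2·t ≡ 1 (mod 3).
    The inverse of 2 mod 3 is 2 (since 2·2 = 4 = 1·3 + 1), so t ≡ 2·1 = 2 ≡ 2 (mod 3).
    Then x = 41 + 60·2 = 161, valid modulo lcm(60, 9) = 180: x ≡ 161 (mod 180).
Verify: 161 mod 6 = 5, 161 mod 20 = 1, 161 mod 9 = 8.

x ≡ 161 (mod 180).


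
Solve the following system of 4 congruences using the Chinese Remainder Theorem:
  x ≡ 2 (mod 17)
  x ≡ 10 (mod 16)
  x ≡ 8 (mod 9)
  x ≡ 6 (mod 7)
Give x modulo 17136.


Product of moduli M = 17 · 16 · 9 · 7 = 17136.
Merge one congruence at a time:
  Start: x ≡ 2 (mod 17).
  Combine with x ≡ 10 (mod 16); new modulus lcm = 272.
    Write x = 2 + 17·t and substitute into x ≡ 10 (mod 16): 17·t ≡ 10 − 2 = 8 (mod 16).
    Reduce coefficients mod 16: 1·t ≡ 8 (mod 16).
    So t ≡ 8 (mod 16).
    Then x = 2 + 17·8 = 138, valid modulo lcm(17, 16) = 272: x ≡ 138 (mod 272).
  Combine with x ≡ 8 (mod 9); new modulus lcm = 2448.
    Write x = 138 + 272·t and substitute into x ≡ 8 (mod 9): 272·t ≡ 8 − 138 = -130 (mod 9).
    Reduce coefficients mod 9: 2·t ≡ 5 (mod 9).
    The inverse of 2 mod 9 is 5 (since 2·5 = 10 = 1·9 + 1), so t ≡ 5·5 = 25 ≡ 7 (mod 9).
    Then x = 138 + 272·7 = 2042, valid modulo lcm(272, 9) = 2448: x ≡ 2042 (mod 2448).
  Combine with x ≡ 6 (mod 7); new modulus lcm = 17136.
    Write x = 2042 + 2448·t and substitute into x ≡ 6 (mod 7): 2448·t ≡ 6 − 2042 = -2036 (mod 7).
    Reduce coefficients mod 7: 5·t ≡ 1 (mod 7).
    The inverse of 5 mod 7 is 3 (since 5·3 = 15 = 2·7 + 1), so t ≡ 3·1 = 3 ≡ 3 (mod 7).
    Then x = 2042 + 2448·3 = 9386, valid modulo lcm(2448, 7) = 17136: x ≡ 9386 (mod 17136).
Verify against each original: 9386 mod 17 = 2, 9386 mod 16 = 10, 9386 mod 9 = 8, 9386 mod 7 = 6.

x ≡ 9386 (mod 17136).


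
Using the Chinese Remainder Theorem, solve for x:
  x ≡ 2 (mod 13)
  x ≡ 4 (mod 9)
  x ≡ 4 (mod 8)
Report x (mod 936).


Moduli 13, 9, 8 are pairwise coprime; by CRT there is a unique solution modulo M = 13 · 9 · 8 = 936.
Solve pairwise, accumulating the modulus:
  Start with x ≡ 2 (mod 13).
  Combine with x ≡ 4 (mod 9): since gcd(13, 9) = 1, we get a unique residue mod 117.
    Write x = 2 + 13·t and substitute into x ≡ 4 (mod 9): 13·t ≡ 4 − 2 = 2 (mod 9).
    Reduce coefficients mod 9: 4·t ≡ 2 (mod 9).
    The inverse of 4 mod 9 is 7 (since 4·7 = 28 = 3·9 + 1), so t ≡ 7·2 = 14 ≡ 5 (mod 9).
    Then x = 2 + 13·5 = 67, valid modulo lcm(13, 9) = 117: x ≡ 67 (mod 117).
  Combine with x ≡ 4 (mod 8): since gcd(117, 8) = 1, we get a unique residue mod 936.
    Write x = 67 + 117·t and substitute into x ≡ 4 (mod 8): 117·t ≡ 4 − 67 = -63 (mod 8).
    Reduce coefficients mod 8: 5·t ≡ 1 (mod 8).
    The inverse of 5 mod 8 is 5 (since 5·5 = 25 = 3·8 + 1), so t ≡ 5·1 = 5 ≡ 5 (mod 8).
    Then x = 67 + 117·5 = 652, valid modulo lcm(117, 8) = 936: x ≡ 652 (mod 936).
Verify: 652 mod 13 = 2 ✓, 652 mod 9 = 4 ✓, 652 mod 8 = 4 ✓.

x ≡ 652 (mod 936).


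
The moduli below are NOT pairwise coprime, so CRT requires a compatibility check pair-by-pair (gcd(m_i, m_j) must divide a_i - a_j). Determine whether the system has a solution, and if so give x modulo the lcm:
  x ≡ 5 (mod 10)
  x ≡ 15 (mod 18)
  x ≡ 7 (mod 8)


Moduli 10, 18, 8 are not pairwise coprime, so CRT works modulo lcm(m_i) when all pairwise compatibility conditions hold.
Pairwise compatibility: gcd(m_i, m_j) must divide a_i - a_j for every pair.
Merge one congruence at a time:
  Start: x ≡ 5 (mod 10).
  Combine with x ≡ 15 (mod 18): gcd(10, 18) = 2; 15 - 5 = 10, which IS divisible by 2, so compatible.
    Write x = 5 + 10·t and substitute into x ≡ 15 (mod 18): 10·t ≡ 15 − 5 = 10 (mod 18).
    Divide the congruence (and modulus) by g = 2: 5·t ≡ 5 (mod 9).
    The inverse of 5 mod 9 is 2 (since 5·2 = 10 = 1·9 + 1), so t ≡ 2·5 = 10 ≡ 1 (mod 9).
    Then x = 5 + 10·1 = 15, valid modulo lcm(10, 18) = 90: x ≡ 15 (mod 90).
  Combine with x ≡ 7 (mod 8): gcd(90, 8) = 2; 7 - 15 = -8, which IS divisible by 2, so compatible.
    Write x = 15 + 90·t and substitute into x ≡ 7 (mod 8): 90·t ≡ 7 − 15 = -8 (mod 8).
    Divide the congruence (and modulus) by g = 2: 45·t ≡ -4 (mod 4).
    Reduce coefficients mod 4: 1·t ≡ 0 (mod 4).
    So t ≡ 0 (mod 4).
    Then x = 15 + 90·0 = 15, valid modulo lcm(90, 8) = 360: x ≡ 15 (mod 360).
Verify: 15 mod 10 = 5, 15 mod 18 = 15, 15 mod 8 = 7.

x ≡ 15 (mod 360).


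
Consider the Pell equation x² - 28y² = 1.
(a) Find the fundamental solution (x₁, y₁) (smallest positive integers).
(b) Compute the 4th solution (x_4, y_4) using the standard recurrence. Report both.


Step 1: Find the fundamental solution (x₁, y₁) of x² - 28y² = 1.
  Expand √28 as a continued fraction. a₀ = ⌊√28⌋ = 5; iterate m_{k+1} = d_k·a_k − m_k, d_{k+1} = (28 − m_{k+1}²)/d_k, a_{k+1} = ⌊(a₀ + m_{k+1})/d_{k+1}⌋ (starting m₀ = 0, d₀ = 1), with convergents p_k = a_k·p_{k-1} + p_{k-2}, q_k = a_k·q_{k-1} + q_{k-2} (p₋₁ = 1, q₋₁ = 0):
  k = 0: a₀ = 5; p₀/q₀ = 5/1; p₀² − 28·q₀² = 25 − 28 = -3.
  k = 1: m = 5, d = 3, a = ⌊(5 + 5)/3⌋ = 3; p/q = (3·5 + 1)/(3·1 + 0) = 16/3; p² − 28·q² = 256 − 252 = 4.
  k = 2: m = 4, d = 4, a = ⌊(5 + 4)/4⌋ = 2; p/q = (2·16 + 5)/(2·3 + 1) = 37/7; p² − 28·q² = 1369 − 1372 = -3.
  k = 3: m = 4, d = 3, a = ⌊(5 + 4)/3⌋ = 3; p/q = (3·37 + 16)/(3·7 + 3) = 127/24; p² − 28·q² = 16129 − 16128 = 1.
  The first convergent with p² − 28·q² = 1 gives the fundamental solution (x₁, y₁) = (127, 24).
Step 2: Apply the recurrence (x_{n+1}, y_{n+1}) = (x₁x_n + 28y₁y_n, x₁y_n + y₁x_n) repeatedly.
  From (x_1, y_1) = (127, 24): x_2 = 127·127 + 28·24·24 = 32257; y_2 = 127·24 + 24·127 = 6096.
  From (x_2, y_2) = (32257, 6096): x_3 = 127·32257 + 28·24·6096 = 8193151; y_3 = 127·6096 + 24·32257 = 1548360.
  From (x_3, y_3) = (8193151, 1548360): x_4 = 127·8193151 + 28·24·1548360 = 2081028097; y_4 = 127·1548360 + 24·8193151 = 393277344.
Step 3: Verify x_4² - 28·y_4² = 4330677940503441409 - 4330677940503441408 = 1 (should be 1). ✓

(x_1, y_1) = (127, 24); (x_4, y_4) = (2081028097, 393277344).


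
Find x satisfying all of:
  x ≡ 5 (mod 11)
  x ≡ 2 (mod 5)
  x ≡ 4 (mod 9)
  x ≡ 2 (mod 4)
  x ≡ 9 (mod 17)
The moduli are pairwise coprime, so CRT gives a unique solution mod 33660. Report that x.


Product of moduli M = 11 · 5 · 9 · 4 · 17 = 33660.
Merge one congruence at a time:
  Start: x ≡ 5 (mod 11).
  Combine with x ≡ 2 (mod 5); new modulus lcm = 55.
    Write x = 5 + 11·t and substitute into x ≡ 2 (mod 5): 11·t ≡ 2 − 5 = -3 (mod 5).
    Reduce coefficients mod 5: 1·t ≡ 2 (mod 5).
    So t ≡ 2 (mod 5).
    Then x = 5 + 11·2 = 27, valid modulo lcm(11, 5) = 55: x ≡ 27 (mod 55).
  Combine with x ≡ 4 (mod 9); new modulus lcm = 495.
    Write x = 27 + 55·t and substitute into x ≡ 4 (mod 9): 55·t ≡ 4 − 27 = -23 (mod 9).
    Reduce coefficients mod 9: 1·t ≡ 4 (mod 9).
    So t ≡ 4 (mod 9).
    Then x = 27 + 55·4 = 247, valid modulo lcm(55, 9) = 495: x ≡ 247 (mod 495).
  Combine with x ≡ 2 (mod 4); new modulus lcm = 1980.
    Write x = 247 + 495·t and substitute into x ≡ 2 (mod 4): 495·t ≡ 2 − 247 = -245 (mod 4).
    Reduce coefficients mod 4: 3·t ≡ 3 (mod 4).
    The inverse of 3 mod 4 is 3 (since 3·3 = 9 = 2·4 + 1), so t ≡ 3·3 = 9 ≡ 1 (mod 4).
    Then x = 247 + 495·1 = 742, valid modulo lcm(495, 4) = 1980: x ≡ 742 (mod 1980).
  Combine with x ≡ 9 (mod 17); new modulus lcm = 33660.
    Write x = 742 + 1980·t and substitute into x ≡ 9 (mod 17): 1980·t ≡ 9 − 742 = -733 (mod 17).
    Reduce coefficients mod 17: 8·t ≡ 15 (mod 17).
    The inverse of 8 mod 17 is 15 (since 8·15 = 120 = 7·17 + 1), so t ≡ 15·15 = 225 ≡ 4 (mod 17).
    Then x = 742 + 1980·4 = 8662, valid modulo lcm(1980, 17) = 33660: x ≡ 8662 (mod 33660).
Verify against each original: 8662 mod 11 = 5, 8662 mod 5 = 2, 8662 mod 9 = 4, 8662 mod 4 = 2, 8662 mod 17 = 9.

x ≡ 8662 (mod 33660).


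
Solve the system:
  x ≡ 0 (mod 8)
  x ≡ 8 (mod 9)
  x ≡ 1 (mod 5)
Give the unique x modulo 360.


Moduli 8, 9, 5 are pairwise coprime; by CRT there is a unique solution modulo M = 8 · 9 · 5 = 360.
Solve pairwise, accumulating the modulus:
  Start with x ≡ 0 (mod 8).
  Combine with x ≡ 8 (mod 9): since gcd(8, 9) = 1, we get a unique residue mod 72.
    Write x = 0 + 8·t and substitute into x ≡ 8 (mod 9): 8·t ≡ 8 − 0 = 8 (mod 9).
    The inverse of 8 mod 9 is 8 (since 8·8 = 64 = 7·9 + 1), so t ≡ 8·8 = 64 ≡ 1 (mod 9).
    Then x = 0 + 8·1 = 8, valid modulo lcm(8, 9) = 72: x ≡ 8 (mod 72).
  Combine with x ≡ 1 (mod 5): since gcd(72, 5) = 1, we get a unique residue mod 360.
    Write x = 8 + 72·t and substitute into x ≡ 1 (mod 5): 72·t ≡ 1 − 8 = -7 (mod 5).
    Reduce coefficients mod 5: 2·t ≡ 3 (mod 5).
    The inverse of 2 mod 5 is 3 (since 2·3 = 6 = 1·5 + 1), so t ≡ 3·3 = 9 ≡ 4 (mod 5).
    Then x = 8 + 72·4 = 296, valid modulo lcm(72, 5) = 360: x ≡ 296 (mod 360).
Verify: 296 mod 8 = 0 ✓, 296 mod 9 = 8 ✓, 296 mod 5 = 1 ✓.

x ≡ 296 (mod 360).


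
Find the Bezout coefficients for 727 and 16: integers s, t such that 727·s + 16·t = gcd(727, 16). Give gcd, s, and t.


Euclidean algorithm on (727, 16) — divide until remainder is 0:
  727 = 45 · 16 + 7
  16 = 2 · 7 + 2
  7 = 3 · 2 + 1
  2 = 2 · 1 + 0
gcd(727, 16) = 1.
Track Bezout coefficients alongside the remainders: start with r₀ = 727 = a·1 + b·0 (s = 1, t = 0) and r₁ = 16 = a·0 + b·1 (s = 0, t = 1); each new remainder r_{k+1} = r_{k-1} − q_k·r_k inherits s_{k+1} = s_{k-1} − q_k·s_k, t_{k+1} = t_{k-1} − q_k·t_k, so r_k = a·s_k + b·t_k at every step:
  q = 45: r = 7, s = 1 − 45·0 = 1, t = 0 − 45·1 = -45  (check: 727·1 + 16·(-45) = 7)
  q = 2: r = 2, s = 0 − 2·1 = -2, t = 1 − 2·(-45) = 91  (check: 727·(-2) + 16·91 = 2)
  q = 3: r = 1, s = 1 − 3·(-2) = 7, t = -45 − 3·91 = -318  (check: 727·7 + 16·(-318) = 1)
The row with r = 1 (the gcd) gives the Bezout coefficients s = 7, t = -318.
Result: 727 · (7) + 16 · (-318) = 1.

gcd(727, 16) = 1; s = 7, t = -318 (check: 727·7 + 16·(-318) = 1).


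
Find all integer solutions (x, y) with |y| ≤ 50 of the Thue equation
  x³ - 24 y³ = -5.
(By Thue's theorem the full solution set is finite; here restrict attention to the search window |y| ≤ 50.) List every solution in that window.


The equation is x³ - 24y³ = -5. For fixed y, x³ = 24·y³ − 5, so a solution requires the RHS to be a perfect cube.
Strategy: iterate y from -50 to 50, compute RHS = 24·y³ − 5, and check whether it is a (positive or negative) perfect cube.
Check small values of y:
  y = 0: RHS = -5 is not a perfect cube.
  y = 1: RHS = 19 is not a perfect cube.
  y = -1: RHS = -29 is not a perfect cube.
  y = 2: RHS = 187 is not a perfect cube.
  y = -2: RHS = -197 is not a perfect cube.
  y = 3: RHS = 643 is not a perfect cube.
  y = -3: RHS = -653 is not a perfect cube.
Continuing the search up to |y| = 50 finds no solutions either.
No (x, y) in the scanned range satisfies the equation.

No integer solutions with |y| ≤ 50.


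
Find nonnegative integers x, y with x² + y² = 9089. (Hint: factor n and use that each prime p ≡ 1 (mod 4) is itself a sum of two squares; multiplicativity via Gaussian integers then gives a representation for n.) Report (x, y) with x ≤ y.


Step 1: Factor n = 9089 = 61 · 149.
Step 2: Check the mod-4 condition on each prime factor: 61 ≡ 1 (mod 4), exponent 1; 149 ≡ 1 (mod 4), exponent 1.
All primes ≡ 3 (mod 4) appear to even exponent (or don't appear), so by the two-squares theorem n IS expressible as a sum of two squares.
Step 3: Build a representation. Here n = 61 · 149 is a product of primes ≡ 1 (mod 4). Each prime p ≡ 1 (mod 4) is itself a sum of two squares; find a² by testing p − a² for a perfect square:
  61: 61 − 1² = 60, 61 − 2² = 57, 61 − 3² = 52, 61 − 4² = 45, 61 − 5² = 36 = 6² ⇒ 61 = 5² + 6².
  149: 149 − 1² = 148, 149 − 2² = 145, 149 − 3² = 140, 149 − 4² = 133, 149 − 5² = 124, 149 − 6² = 113, 149 − 7² = 100 = 10² ⇒ 149 = 7² + 10².
  Combine using the Brahmagupta–Fibonacci identity (a² + b²)(c² + d²) = (ac − bd)² + (ad + bc)² = (ac + bd)² + (ad − bc)²:
  61 · 149 = 9089: from (5² + 6²)(7² + 10²), take (5·7 − 6·10, 5·10 + 6·7) = (35 − 60, 50 + 42) = (-25, 92); dropping signs (only squares matter) gives (25, 92); check 25² + 92² = 625 + 8464 = 9089 ✓.
Step 4: Order so x ≤ y and verify: 25² + 92² = 625 + 8464 = 9089 = n. ✓

n = 9089 = 25² + 92² (one valid representation with x ≤ y).


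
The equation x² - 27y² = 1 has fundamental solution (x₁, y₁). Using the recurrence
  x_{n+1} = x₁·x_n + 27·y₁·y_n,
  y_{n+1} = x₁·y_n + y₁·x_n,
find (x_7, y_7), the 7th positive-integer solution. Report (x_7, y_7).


Step 1: Find the fundamental solution (x₁, y₁) of x² - 27y² = 1.
  Expand √27 as a continued fraction. a₀ = ⌊√27⌋ = 5; iterate m_{k+1} = d_k·a_k − m_k, d_{k+1} = (27 − m_{k+1}²)/d_k, a_{k+1} = ⌊(a₀ + m_{k+1})/d_{k+1}⌋ (starting m₀ = 0, d₀ = 1), with convergents p_k = a_k·p_{k-1} + p_{k-2}, q_k = a_k·q_{k-1} + q_{k-2} (p₋₁ = 1, q₋₁ = 0):
  k = 0: a₀ = 5; p₀/q₀ = 5/1; p₀² − 27·q₀² = 25 − 27 = -2.
  k = 1: m = 5, d = 2, a = ⌊(5 + 5)/2⌋ = 5; p/q = (5·5 + 1)/(5·1 + 0) = 26/5; p² − 27·q² = 676 − 675 = 1.
  The first convergent with p² − 27·q² = 1 gives the fundamental solution (x₁, y₁) = (26, 5).
Step 2: Apply the recurrence (x_{n+1}, y_{n+1}) = (x₁x_n + 27y₁y_n, x₁y_n + y₁x_n) repeatedly.
  From (x_1, y_1) = (26, 5): x_2 = 26·26 + 27·5·5 = 1351; y_2 = 26·5 + 5·26 = 260.
  From (x_2, y_2) = (1351, 260): x_3 = 26·1351 + 27·5·260 = 70226; y_3 = 26·260 + 5·1351 = 13515.
  From (x_3, y_3) = (70226, 13515): x_4 = 26·70226 + 27·5·13515 = 3650401; y_4 = 26·13515 + 5·70226 = 702520.
  From (x_4, y_4) = (3650401, 702520): x_5 = 26·3650401 + 27·5·702520 = 189750626; y_5 = 26·702520 + 5·3650401 = 36517525.
  From (x_5, y_5) = (189750626, 36517525): x_6 = 26·189750626 + 27·5·36517525 = 9863382151; y_6 = 26·36517525 + 5·189750626 = 1898208780.
  From (x_6, y_6) = (9863382151, 1898208780): x_7 = 26·9863382151 + 27·5·1898208780 = 512706121226; y_7 = 26·1898208780 + 5·9863382151 = 98670339035.
Step 3: Verify x_7² - 27·y_7² = 262867566742609807743076 - 262867566742609807743075 = 1 (should be 1). ✓

(x_1, y_1) = (26, 5); (x_7, y_7) = (512706121226, 98670339035).
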